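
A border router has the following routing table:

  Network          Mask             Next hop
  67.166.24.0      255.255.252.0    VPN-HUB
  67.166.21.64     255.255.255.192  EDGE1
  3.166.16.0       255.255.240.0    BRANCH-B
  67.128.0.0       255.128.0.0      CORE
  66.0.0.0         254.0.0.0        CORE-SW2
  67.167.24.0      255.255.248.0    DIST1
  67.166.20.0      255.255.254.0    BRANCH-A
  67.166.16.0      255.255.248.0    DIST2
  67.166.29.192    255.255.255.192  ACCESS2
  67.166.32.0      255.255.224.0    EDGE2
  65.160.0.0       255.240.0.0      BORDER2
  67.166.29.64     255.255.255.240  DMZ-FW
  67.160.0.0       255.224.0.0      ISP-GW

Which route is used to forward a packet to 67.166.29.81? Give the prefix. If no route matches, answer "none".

Entries matching 67.166.29.81:
  66.0.0.0/7 (66.0.0.0 - 67.255.255.255)
  67.128.0.0/9 (67.128.0.0 - 67.255.255.255)
  67.160.0.0/11 (67.160.0.0 - 67.191.255.255)
Most specific is 67.160.0.0/11.

67.160.0.0/11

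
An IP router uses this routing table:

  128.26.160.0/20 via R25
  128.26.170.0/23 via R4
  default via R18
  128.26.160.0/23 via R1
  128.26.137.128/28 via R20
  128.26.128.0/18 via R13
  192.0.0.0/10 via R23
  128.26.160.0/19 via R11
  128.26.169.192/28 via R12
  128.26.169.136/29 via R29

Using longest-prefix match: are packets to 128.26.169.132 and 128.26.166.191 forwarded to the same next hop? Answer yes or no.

128.26.169.132: longest match 128.26.160.0/20 -> R25
128.26.166.191: longest match 128.26.160.0/20 -> R25

yes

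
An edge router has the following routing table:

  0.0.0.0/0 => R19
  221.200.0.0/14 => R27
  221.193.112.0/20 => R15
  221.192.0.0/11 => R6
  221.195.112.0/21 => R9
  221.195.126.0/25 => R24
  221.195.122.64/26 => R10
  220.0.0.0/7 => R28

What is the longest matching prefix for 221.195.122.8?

Entries matching 221.195.122.8:
  0.0.0.0/0 (default, matches everything)
  220.0.0.0/7 (220.0.0.0 - 221.255.255.255)
  221.192.0.0/11 (221.192.0.0 - 221.223.255.255)
Most specific is 221.192.0.0/11.

221.192.0.0/11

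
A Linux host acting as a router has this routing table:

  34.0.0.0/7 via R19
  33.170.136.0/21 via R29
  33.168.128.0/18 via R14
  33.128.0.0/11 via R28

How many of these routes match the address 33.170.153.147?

No listed prefix contains 33.170.153.147.
Total matching entries: 0.

0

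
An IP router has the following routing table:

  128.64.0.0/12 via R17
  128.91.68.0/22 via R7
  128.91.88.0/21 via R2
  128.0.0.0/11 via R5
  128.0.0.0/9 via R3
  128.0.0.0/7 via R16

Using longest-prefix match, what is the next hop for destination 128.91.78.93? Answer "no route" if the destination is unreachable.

Routes whose prefix contains 128.91.78.93:
  128.0.0.0/7 (128.0.0.0 - 129.255.255.255) -> R16
  128.0.0.0/9 (128.0.0.0 - 128.127.255.255) -> R3
More-specific entries that do NOT match:
  128.91.68.0/22 (128.91.68.0 - 128.91.71.255) does not contain 128.91.78.93
  128.91.88.0/21 (128.91.88.0 - 128.91.95.255) does not contain 128.91.78.93
  128.64.0.0/12 (128.64.0.0 - 128.79.255.255) does not contain 128.91.78.93
  128.0.0.0/11 (128.0.0.0 - 128.31.255.255) does not contain 128.91.78.93
Longest matching prefix is /9 -> next hop R3.

R3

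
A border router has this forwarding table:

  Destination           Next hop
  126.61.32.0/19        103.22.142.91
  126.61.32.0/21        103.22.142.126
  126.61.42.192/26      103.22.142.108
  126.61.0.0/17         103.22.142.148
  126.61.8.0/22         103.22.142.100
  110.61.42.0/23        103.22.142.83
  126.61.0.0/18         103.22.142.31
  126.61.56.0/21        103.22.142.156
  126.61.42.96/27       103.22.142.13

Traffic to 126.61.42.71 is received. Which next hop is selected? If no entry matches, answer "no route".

103.22.142.91

Routes whose prefix contains 126.61.42.71:
  126.61.0.0/17 (126.61.0.0 - 126.61.127.255) -> 103.22.142.148
  126.61.0.0/18 (126.61.0.0 - 126.61.63.255) -> 103.22.142.31
  126.61.32.0/19 (126.61.32.0 - 126.61.63.255) -> 103.22.142.91
More-specific entries that do NOT match:
  126.61.42.96/27 (126.61.42.96 - 126.61.42.127) does not contain 126.61.42.71
  126.61.42.192/26 (126.61.42.192 - 126.61.42.255) does not contain 126.61.42.71
  110.61.42.0/23 (110.61.42.0 - 110.61.43.255) does not contain 126.61.42.71
  126.61.8.0/22 (126.61.8.0 - 126.61.11.255) does not contain 126.61.42.71
  126.61.32.0/21 (126.61.32.0 - 126.61.39.255) does not contain 126.61.42.71
  126.61.56.0/21 (126.61.56.0 - 126.61.63.255) does not contain 126.61.42.71
Longest matching prefix is /19 -> next hop 103.22.142.91.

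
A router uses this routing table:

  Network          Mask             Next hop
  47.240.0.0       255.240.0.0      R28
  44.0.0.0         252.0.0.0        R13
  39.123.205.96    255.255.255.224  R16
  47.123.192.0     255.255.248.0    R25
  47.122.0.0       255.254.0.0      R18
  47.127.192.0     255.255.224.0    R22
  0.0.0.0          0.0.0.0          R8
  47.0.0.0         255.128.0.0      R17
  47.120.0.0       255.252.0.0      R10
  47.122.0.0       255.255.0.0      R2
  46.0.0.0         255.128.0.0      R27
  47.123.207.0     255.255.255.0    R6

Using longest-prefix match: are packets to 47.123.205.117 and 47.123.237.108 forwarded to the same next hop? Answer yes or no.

yes

47.123.205.117: longest match 47.122.0.0/15 -> R18
47.123.237.108: longest match 47.122.0.0/15 -> R18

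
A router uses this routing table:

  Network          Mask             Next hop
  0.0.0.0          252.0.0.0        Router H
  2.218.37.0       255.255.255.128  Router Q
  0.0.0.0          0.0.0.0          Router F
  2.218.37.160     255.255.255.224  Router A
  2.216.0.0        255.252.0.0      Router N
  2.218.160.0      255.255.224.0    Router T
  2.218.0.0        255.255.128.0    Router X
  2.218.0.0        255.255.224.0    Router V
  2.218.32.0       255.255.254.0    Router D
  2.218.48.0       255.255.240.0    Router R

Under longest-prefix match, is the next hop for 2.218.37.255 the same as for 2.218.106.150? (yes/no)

2.218.37.255: longest match 2.218.0.0/17 -> Router X
2.218.106.150: longest match 2.218.0.0/17 -> Router X

yes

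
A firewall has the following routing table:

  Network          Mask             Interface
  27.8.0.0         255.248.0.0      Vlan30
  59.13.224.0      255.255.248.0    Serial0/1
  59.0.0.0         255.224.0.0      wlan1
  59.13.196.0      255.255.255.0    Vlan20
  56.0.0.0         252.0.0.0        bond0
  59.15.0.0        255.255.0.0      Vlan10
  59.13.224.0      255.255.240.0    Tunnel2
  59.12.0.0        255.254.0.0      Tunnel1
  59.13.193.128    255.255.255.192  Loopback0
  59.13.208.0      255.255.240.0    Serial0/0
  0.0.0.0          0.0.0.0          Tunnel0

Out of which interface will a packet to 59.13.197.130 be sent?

Tunnel1

Routes whose prefix contains 59.13.197.130:
  0.0.0.0/0 (default, matches everything) -> Tunnel0
  56.0.0.0/6 (56.0.0.0 - 59.255.255.255) -> bond0
  59.0.0.0/11 (59.0.0.0 - 59.31.255.255) -> wlan1
  59.12.0.0/15 (59.12.0.0 - 59.13.255.255) -> Tunnel1
More-specific entries that do NOT match:
  59.13.193.128/26 (59.13.193.128 - 59.13.193.191) does not contain 59.13.197.130
  59.13.196.0/24 (59.13.196.0 - 59.13.196.255) does not contain 59.13.197.130
  59.13.224.0/21 (59.13.224.0 - 59.13.231.255) does not contain 59.13.197.130
  59.13.224.0/20 (59.13.224.0 - 59.13.239.255) does not contain 59.13.197.130
  59.13.208.0/20 (59.13.208.0 - 59.13.223.255) does not contain 59.13.197.130
  59.15.0.0/16 (59.15.0.0 - 59.15.255.255) does not contain 59.13.197.130
Longest matching prefix is /15 -> interface Tunnel1.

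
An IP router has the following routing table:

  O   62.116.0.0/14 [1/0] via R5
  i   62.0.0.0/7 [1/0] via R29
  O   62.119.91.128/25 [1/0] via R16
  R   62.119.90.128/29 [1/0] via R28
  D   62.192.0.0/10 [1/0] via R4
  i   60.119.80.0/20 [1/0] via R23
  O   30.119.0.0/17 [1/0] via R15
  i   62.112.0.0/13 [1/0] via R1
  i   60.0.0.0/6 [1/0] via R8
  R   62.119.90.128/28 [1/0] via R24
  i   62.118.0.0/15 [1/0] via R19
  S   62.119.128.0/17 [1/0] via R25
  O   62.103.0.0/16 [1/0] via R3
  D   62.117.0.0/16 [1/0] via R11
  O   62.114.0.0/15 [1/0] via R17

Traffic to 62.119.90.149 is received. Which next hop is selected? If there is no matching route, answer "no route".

R19

Routes whose prefix contains 62.119.90.149:
  60.0.0.0/6 (60.0.0.0 - 63.255.255.255) -> R8
  62.0.0.0/7 (62.0.0.0 - 63.255.255.255) -> R29
  62.112.0.0/13 (62.112.0.0 - 62.119.255.255) -> R1
  62.116.0.0/14 (62.116.0.0 - 62.119.255.255) -> R5
  62.118.0.0/15 (62.118.0.0 - 62.119.255.255) -> R19
More-specific entries that do NOT match:
  62.119.90.128/29 (62.119.90.128 - 62.119.90.135) does not contain 62.119.90.149
  62.119.90.128/28 (62.119.90.128 - 62.119.90.143) does not contain 62.119.90.149
  62.119.91.128/25 (62.119.91.128 - 62.119.91.255) does not contain 62.119.90.149
  60.119.80.0/20 (60.119.80.0 - 60.119.95.255) does not contain 62.119.90.149
  30.119.0.0/17 (30.119.0.0 - 30.119.127.255) does not contain 62.119.90.149
  62.119.128.0/17 (62.119.128.0 - 62.119.255.255) does not contain 62.119.90.149
  62.103.0.0/16 (62.103.0.0 - 62.103.255.255) does not contain 62.119.90.149
  62.117.0.0/16 (62.117.0.0 - 62.117.255.255) does not contain 62.119.90.149
Longest matching prefix is /15 -> next hop R19.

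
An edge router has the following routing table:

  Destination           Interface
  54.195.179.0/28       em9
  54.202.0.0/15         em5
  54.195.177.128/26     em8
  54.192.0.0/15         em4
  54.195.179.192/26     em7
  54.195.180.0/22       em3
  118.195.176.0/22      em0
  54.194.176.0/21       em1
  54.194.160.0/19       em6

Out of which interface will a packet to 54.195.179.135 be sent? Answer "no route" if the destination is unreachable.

No entry's prefix contains 54.195.179.135; there is no default route.

no route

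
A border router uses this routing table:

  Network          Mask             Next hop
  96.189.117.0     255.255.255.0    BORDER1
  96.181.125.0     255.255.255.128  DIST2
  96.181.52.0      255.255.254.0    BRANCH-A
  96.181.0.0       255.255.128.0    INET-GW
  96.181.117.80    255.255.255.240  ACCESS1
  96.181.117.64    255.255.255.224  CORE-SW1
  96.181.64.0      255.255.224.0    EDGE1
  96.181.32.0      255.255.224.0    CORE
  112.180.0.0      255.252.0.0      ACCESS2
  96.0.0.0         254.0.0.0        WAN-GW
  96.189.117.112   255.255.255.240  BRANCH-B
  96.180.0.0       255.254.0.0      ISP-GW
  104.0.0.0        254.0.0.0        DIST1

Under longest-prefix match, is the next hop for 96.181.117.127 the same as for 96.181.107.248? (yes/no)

yes

96.181.117.127: longest match 96.181.0.0/17 -> INET-GW
96.181.107.248: longest match 96.181.0.0/17 -> INET-GW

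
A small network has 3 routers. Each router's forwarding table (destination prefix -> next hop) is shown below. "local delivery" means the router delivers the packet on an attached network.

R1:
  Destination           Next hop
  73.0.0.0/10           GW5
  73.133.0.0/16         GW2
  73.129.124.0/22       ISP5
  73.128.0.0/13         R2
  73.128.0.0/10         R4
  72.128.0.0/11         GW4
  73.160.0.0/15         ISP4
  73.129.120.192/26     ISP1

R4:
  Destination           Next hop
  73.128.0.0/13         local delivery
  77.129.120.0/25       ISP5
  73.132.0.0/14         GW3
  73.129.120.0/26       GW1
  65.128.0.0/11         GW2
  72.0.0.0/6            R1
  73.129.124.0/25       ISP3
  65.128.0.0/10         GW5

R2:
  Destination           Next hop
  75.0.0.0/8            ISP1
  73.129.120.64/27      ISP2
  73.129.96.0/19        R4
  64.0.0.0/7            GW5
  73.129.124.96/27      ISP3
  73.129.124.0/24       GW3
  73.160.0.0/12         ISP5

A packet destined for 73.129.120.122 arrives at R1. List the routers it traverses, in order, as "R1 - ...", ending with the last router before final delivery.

R1 - R2 - R4

At R1: longest match for 73.129.120.122 is 73.128.0.0/13 -> R2
At R2: longest match for 73.129.120.122 is 73.129.96.0/19 -> R4
At R4: longest match for 73.129.120.122 is 73.128.0.0/13 -> local delivery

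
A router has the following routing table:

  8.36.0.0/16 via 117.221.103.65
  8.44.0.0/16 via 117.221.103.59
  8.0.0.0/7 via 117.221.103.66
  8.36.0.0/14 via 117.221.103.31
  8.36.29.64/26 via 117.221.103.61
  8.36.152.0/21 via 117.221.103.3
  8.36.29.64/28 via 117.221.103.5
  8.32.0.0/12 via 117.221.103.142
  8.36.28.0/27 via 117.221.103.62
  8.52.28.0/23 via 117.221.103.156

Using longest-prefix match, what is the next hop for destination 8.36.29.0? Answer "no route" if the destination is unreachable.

117.221.103.65

Routes whose prefix contains 8.36.29.0:
  8.0.0.0/7 (8.0.0.0 - 9.255.255.255) -> 117.221.103.66
  8.32.0.0/12 (8.32.0.0 - 8.47.255.255) -> 117.221.103.142
  8.36.0.0/14 (8.36.0.0 - 8.39.255.255) -> 117.221.103.31
  8.36.0.0/16 (8.36.0.0 - 8.36.255.255) -> 117.221.103.65
More-specific entries that do NOT match:
  8.36.29.64/28 (8.36.29.64 - 8.36.29.79) does not contain 8.36.29.0
  8.36.28.0/27 (8.36.28.0 - 8.36.28.31) does not contain 8.36.29.0
  8.36.29.64/26 (8.36.29.64 - 8.36.29.127) does not contain 8.36.29.0
  8.52.28.0/23 (8.52.28.0 - 8.52.29.255) does not contain 8.36.29.0
  8.36.152.0/21 (8.36.152.0 - 8.36.159.255) does not contain 8.36.29.0
Longest matching prefix is /16 -> next hop 117.221.103.65.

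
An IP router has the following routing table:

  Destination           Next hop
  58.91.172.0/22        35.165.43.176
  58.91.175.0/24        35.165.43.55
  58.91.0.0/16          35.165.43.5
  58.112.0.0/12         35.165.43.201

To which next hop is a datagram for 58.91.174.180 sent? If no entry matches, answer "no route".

35.165.43.176

Routes whose prefix contains 58.91.174.180:
  58.91.0.0/16 (58.91.0.0 - 58.91.255.255) -> 35.165.43.5
  58.91.172.0/22 (58.91.172.0 - 58.91.175.255) -> 35.165.43.176
More-specific entries that do NOT match:
  58.91.175.0/24 (58.91.175.0 - 58.91.175.255) does not contain 58.91.174.180
Longest matching prefix is /22 -> next hop 35.165.43.176.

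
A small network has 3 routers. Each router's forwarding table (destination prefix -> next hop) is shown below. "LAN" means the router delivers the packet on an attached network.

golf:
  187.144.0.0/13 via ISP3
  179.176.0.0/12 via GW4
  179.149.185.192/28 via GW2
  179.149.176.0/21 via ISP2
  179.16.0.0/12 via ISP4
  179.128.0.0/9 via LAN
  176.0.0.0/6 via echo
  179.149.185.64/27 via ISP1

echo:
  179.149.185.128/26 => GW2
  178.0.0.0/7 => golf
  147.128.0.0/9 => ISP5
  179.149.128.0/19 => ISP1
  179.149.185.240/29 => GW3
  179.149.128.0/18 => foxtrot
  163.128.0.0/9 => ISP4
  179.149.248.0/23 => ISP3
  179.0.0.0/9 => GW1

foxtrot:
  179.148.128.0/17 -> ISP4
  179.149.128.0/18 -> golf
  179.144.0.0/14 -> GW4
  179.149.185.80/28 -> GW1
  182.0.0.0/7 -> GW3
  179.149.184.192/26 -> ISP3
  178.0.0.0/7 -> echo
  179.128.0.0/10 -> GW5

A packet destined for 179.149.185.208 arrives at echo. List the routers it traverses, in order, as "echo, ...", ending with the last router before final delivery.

At echo: longest match for 179.149.185.208 is 179.149.128.0/18 -> foxtrot
At foxtrot: longest match for 179.149.185.208 is 179.149.128.0/18 -> golf
At golf: longest match for 179.149.185.208 is 179.128.0.0/9 -> LAN

echo, foxtrot, golf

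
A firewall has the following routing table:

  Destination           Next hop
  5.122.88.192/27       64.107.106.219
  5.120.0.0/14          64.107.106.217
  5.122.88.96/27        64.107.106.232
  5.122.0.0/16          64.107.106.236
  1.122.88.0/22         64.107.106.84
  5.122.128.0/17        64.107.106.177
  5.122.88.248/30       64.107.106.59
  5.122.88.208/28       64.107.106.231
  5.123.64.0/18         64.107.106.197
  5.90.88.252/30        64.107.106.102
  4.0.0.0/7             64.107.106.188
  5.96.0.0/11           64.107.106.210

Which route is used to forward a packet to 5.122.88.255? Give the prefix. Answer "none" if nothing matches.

5.122.0.0/16

Entries matching 5.122.88.255:
  4.0.0.0/7 (4.0.0.0 - 5.255.255.255)
  5.96.0.0/11 (5.96.0.0 - 5.127.255.255)
  5.120.0.0/14 (5.120.0.0 - 5.123.255.255)
  5.122.0.0/16 (5.122.0.0 - 5.122.255.255)
Most specific is 5.122.0.0/16.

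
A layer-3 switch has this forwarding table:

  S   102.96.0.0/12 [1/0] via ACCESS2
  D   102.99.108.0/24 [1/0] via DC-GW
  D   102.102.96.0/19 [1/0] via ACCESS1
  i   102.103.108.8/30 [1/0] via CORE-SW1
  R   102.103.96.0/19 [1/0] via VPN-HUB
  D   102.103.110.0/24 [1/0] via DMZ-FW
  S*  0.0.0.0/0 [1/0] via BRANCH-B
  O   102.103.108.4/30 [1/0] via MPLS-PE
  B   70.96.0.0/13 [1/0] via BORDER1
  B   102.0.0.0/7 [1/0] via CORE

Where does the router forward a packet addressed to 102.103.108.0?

Routes whose prefix contains 102.103.108.0:
  0.0.0.0/0 (default, matches everything) -> BRANCH-B
  102.0.0.0/7 (102.0.0.0 - 103.255.255.255) -> CORE
  102.96.0.0/12 (102.96.0.0 - 102.111.255.255) -> ACCESS2
  102.103.96.0/19 (102.103.96.0 - 102.103.127.255) -> VPN-HUB
More-specific entries that do NOT match:
  102.103.108.8/30 (102.103.108.8 - 102.103.108.11) does not contain 102.103.108.0
  102.103.108.4/30 (102.103.108.4 - 102.103.108.7) does not contain 102.103.108.0
  102.99.108.0/24 (102.99.108.0 - 102.99.108.255) does not contain 102.103.108.0
  102.103.110.0/24 (102.103.110.0 - 102.103.110.255) does not contain 102.103.108.0
Longest matching prefix is /19 -> next hop VPN-HUB.

VPN-HUB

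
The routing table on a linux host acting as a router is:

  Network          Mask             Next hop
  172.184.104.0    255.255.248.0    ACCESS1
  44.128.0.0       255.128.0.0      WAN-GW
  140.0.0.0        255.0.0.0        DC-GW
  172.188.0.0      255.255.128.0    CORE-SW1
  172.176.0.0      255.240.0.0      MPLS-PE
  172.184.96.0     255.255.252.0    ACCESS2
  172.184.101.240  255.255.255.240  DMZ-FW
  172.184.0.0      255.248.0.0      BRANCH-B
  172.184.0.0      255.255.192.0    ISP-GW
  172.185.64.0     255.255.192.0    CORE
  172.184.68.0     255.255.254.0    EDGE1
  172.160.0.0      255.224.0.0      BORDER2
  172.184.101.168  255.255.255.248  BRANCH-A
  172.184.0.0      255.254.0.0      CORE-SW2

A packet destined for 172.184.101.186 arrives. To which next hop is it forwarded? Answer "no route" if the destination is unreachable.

CORE-SW2

Routes whose prefix contains 172.184.101.186:
  172.160.0.0/11 (172.160.0.0 - 172.191.255.255) -> BORDER2
  172.176.0.0/12 (172.176.0.0 - 172.191.255.255) -> MPLS-PE
  172.184.0.0/13 (172.184.0.0 - 172.191.255.255) -> BRANCH-B
  172.184.0.0/15 (172.184.0.0 - 172.185.255.255) -> CORE-SW2
More-specific entries that do NOT match:
  172.184.101.168/29 (172.184.101.168 - 172.184.101.175) does not contain 172.184.101.186
  172.184.101.240/28 (172.184.101.240 - 172.184.101.255) does not contain 172.184.101.186
  172.184.68.0/23 (172.184.68.0 - 172.184.69.255) does not contain 172.184.101.186
  172.184.96.0/22 (172.184.96.0 - 172.184.99.255) does not contain 172.184.101.186
  172.184.104.0/21 (172.184.104.0 - 172.184.111.255) does not contain 172.184.101.186
  172.184.0.0/18 (172.184.0.0 - 172.184.63.255) does not contain 172.184.101.186
  172.185.64.0/18 (172.185.64.0 - 172.185.127.255) does not contain 172.184.101.186
  172.188.0.0/17 (172.188.0.0 - 172.188.127.255) does not contain 172.184.101.186
Longest matching prefix is /15 -> next hop CORE-SW2.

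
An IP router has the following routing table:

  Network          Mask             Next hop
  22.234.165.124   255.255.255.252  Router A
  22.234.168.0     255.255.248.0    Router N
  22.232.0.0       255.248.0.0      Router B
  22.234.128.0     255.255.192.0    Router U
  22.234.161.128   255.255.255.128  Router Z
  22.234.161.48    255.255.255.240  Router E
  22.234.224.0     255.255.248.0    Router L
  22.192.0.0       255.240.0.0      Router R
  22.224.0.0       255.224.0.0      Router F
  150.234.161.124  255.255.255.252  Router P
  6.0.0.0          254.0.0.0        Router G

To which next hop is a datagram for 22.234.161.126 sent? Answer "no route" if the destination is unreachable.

Routes whose prefix contains 22.234.161.126:
  22.224.0.0/11 (22.224.0.0 - 22.255.255.255) -> Router F
  22.232.0.0/13 (22.232.0.0 - 22.239.255.255) -> Router B
  22.234.128.0/18 (22.234.128.0 - 22.234.191.255) -> Router U
More-specific entries that do NOT match:
  22.234.165.124/30 (22.234.165.124 - 22.234.165.127) does not contain 22.234.161.126
  150.234.161.124/30 (150.234.161.124 - 150.234.161.127) does not contain 22.234.161.126
  22.234.161.48/28 (22.234.161.48 - 22.234.161.63) does not contain 22.234.161.126
  22.234.161.128/25 (22.234.161.128 - 22.234.161.255) does not contain 22.234.161.126
  22.234.168.0/21 (22.234.168.0 - 22.234.175.255) does not contain 22.234.161.126
  22.234.224.0/21 (22.234.224.0 - 22.234.231.255) does not contain 22.234.161.126
Longest matching prefix is /18 -> next hop Router U.

Router U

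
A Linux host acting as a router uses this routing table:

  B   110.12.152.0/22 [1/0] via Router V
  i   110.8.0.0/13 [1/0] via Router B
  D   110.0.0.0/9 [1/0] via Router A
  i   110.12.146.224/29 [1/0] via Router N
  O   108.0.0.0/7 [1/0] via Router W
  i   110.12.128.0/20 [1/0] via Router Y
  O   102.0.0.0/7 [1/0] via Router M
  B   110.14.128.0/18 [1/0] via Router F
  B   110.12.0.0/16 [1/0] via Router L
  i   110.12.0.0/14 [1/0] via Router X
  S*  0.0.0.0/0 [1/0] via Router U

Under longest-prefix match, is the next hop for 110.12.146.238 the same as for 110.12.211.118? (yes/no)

110.12.146.238: longest match 110.12.0.0/16 -> Router L
110.12.211.118: longest match 110.12.0.0/16 -> Router L

yes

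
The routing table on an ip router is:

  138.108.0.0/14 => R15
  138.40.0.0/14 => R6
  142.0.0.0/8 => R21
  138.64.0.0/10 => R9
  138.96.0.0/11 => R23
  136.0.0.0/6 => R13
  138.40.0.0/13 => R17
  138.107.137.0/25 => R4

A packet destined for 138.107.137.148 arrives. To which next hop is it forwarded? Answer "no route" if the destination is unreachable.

R23

Routes whose prefix contains 138.107.137.148:
  136.0.0.0/6 (136.0.0.0 - 139.255.255.255) -> R13
  138.64.0.0/10 (138.64.0.0 - 138.127.255.255) -> R9
  138.96.0.0/11 (138.96.0.0 - 138.127.255.255) -> R23
More-specific entries that do NOT match:
  138.107.137.0/25 (138.107.137.0 - 138.107.137.127) does not contain 138.107.137.148
  138.108.0.0/14 (138.108.0.0 - 138.111.255.255) does not contain 138.107.137.148
  138.40.0.0/14 (138.40.0.0 - 138.43.255.255) does not contain 138.107.137.148
  138.40.0.0/13 (138.40.0.0 - 138.47.255.255) does not contain 138.107.137.148
Longest matching prefix is /11 -> next hop R23.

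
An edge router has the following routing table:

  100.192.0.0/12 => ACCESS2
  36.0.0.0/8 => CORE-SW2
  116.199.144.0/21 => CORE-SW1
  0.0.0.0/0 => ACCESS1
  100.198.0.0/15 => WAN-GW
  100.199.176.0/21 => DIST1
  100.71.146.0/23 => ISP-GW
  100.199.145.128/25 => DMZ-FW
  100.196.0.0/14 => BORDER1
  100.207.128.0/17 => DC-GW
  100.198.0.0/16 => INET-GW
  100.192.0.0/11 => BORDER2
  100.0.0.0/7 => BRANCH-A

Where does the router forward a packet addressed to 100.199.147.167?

WAN-GW

Routes whose prefix contains 100.199.147.167:
  0.0.0.0/0 (default, matches everything) -> ACCESS1
  100.0.0.0/7 (100.0.0.0 - 101.255.255.255) -> BRANCH-A
  100.192.0.0/11 (100.192.0.0 - 100.223.255.255) -> BORDER2
  100.192.0.0/12 (100.192.0.0 - 100.207.255.255) -> ACCESS2
  100.196.0.0/14 (100.196.0.0 - 100.199.255.255) -> BORDER1
  100.198.0.0/15 (100.198.0.0 - 100.199.255.255) -> WAN-GW
More-specific entries that do NOT match:
  100.199.145.128/25 (100.199.145.128 - 100.199.145.255) does not contain 100.199.147.167
  100.71.146.0/23 (100.71.146.0 - 100.71.147.255) does not contain 100.199.147.167
  116.199.144.0/21 (116.199.144.0 - 116.199.151.255) does not contain 100.199.147.167
  100.199.176.0/21 (100.199.176.0 - 100.199.183.255) does not contain 100.199.147.167
  100.207.128.0/17 (100.207.128.0 - 100.207.255.255) does not contain 100.199.147.167
  100.198.0.0/16 (100.198.0.0 - 100.198.255.255) does not contain 100.199.147.167
Longest matching prefix is /15 -> next hop WAN-GW.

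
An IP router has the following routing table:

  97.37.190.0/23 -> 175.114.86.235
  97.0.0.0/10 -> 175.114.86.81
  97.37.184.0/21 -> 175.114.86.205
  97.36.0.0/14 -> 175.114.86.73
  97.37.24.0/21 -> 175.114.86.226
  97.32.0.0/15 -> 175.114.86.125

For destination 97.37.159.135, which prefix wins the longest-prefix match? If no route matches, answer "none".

Entries matching 97.37.159.135:
  97.0.0.0/10 (97.0.0.0 - 97.63.255.255)
  97.36.0.0/14 (97.36.0.0 - 97.39.255.255)
Most specific is 97.36.0.0/14.

97.36.0.0/14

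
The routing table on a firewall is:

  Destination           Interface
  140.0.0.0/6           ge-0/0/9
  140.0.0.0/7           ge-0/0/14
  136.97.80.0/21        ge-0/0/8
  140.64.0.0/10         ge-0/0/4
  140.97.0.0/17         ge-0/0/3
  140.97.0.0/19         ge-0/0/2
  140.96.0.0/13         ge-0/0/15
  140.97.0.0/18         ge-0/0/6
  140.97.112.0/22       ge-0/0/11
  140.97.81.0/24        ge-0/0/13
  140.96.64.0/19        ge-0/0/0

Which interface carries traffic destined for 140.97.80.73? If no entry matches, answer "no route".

ge-0/0/3

Routes whose prefix contains 140.97.80.73:
  140.0.0.0/6 (140.0.0.0 - 143.255.255.255) -> ge-0/0/9
  140.0.0.0/7 (140.0.0.0 - 141.255.255.255) -> ge-0/0/14
  140.64.0.0/10 (140.64.0.0 - 140.127.255.255) -> ge-0/0/4
  140.96.0.0/13 (140.96.0.0 - 140.103.255.255) -> ge-0/0/15
  140.97.0.0/17 (140.97.0.0 - 140.97.127.255) -> ge-0/0/3
More-specific entries that do NOT match:
  140.97.81.0/24 (140.97.81.0 - 140.97.81.255) does not contain 140.97.80.73
  140.97.112.0/22 (140.97.112.0 - 140.97.115.255) does not contain 140.97.80.73
  136.97.80.0/21 (136.97.80.0 - 136.97.87.255) does not contain 140.97.80.73
  140.97.0.0/19 (140.97.0.0 - 140.97.31.255) does not contain 140.97.80.73
  140.96.64.0/19 (140.96.64.0 - 140.96.95.255) does not contain 140.97.80.73
  140.97.0.0/18 (140.97.0.0 - 140.97.63.255) does not contain 140.97.80.73
Longest matching prefix is /17 -> interface ge-0/0/3.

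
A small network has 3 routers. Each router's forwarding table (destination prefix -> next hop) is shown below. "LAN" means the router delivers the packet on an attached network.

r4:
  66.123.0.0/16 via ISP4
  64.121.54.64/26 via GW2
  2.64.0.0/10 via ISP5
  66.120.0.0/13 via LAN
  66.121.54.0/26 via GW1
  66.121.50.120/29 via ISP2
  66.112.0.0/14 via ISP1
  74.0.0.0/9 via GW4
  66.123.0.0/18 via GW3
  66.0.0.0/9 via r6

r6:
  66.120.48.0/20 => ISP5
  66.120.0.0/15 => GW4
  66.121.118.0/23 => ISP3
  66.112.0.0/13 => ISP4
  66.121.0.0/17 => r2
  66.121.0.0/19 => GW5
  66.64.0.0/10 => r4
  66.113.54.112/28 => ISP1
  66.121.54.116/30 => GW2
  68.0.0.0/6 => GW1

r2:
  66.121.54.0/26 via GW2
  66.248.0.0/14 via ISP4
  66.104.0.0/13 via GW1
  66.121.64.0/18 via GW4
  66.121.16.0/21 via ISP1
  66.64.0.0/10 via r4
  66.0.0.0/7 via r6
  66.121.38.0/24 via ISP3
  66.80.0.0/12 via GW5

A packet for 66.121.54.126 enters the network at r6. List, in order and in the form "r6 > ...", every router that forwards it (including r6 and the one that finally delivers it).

At r6: longest match for 66.121.54.126 is 66.121.0.0/17 -> r2
At r2: longest match for 66.121.54.126 is 66.64.0.0/10 -> r4
At r4: longest match for 66.121.54.126 is 66.120.0.0/13 -> LAN

r6 > r2 > r4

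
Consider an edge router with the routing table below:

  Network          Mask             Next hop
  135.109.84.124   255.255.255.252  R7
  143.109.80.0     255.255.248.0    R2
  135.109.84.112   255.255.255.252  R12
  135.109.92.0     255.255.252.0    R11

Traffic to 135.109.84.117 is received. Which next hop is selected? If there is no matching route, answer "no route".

no route

No entry's prefix contains 135.109.84.117; there is no default route.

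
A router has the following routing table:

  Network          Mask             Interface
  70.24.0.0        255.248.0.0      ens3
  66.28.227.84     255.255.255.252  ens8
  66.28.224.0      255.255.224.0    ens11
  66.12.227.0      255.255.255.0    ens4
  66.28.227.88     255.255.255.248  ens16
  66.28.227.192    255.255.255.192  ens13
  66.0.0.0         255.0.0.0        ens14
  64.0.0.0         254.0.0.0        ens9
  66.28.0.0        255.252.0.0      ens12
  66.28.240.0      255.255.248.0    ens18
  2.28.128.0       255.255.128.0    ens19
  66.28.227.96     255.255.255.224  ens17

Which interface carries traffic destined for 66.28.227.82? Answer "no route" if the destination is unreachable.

Routes whose prefix contains 66.28.227.82:
  66.0.0.0/8 (66.0.0.0 - 66.255.255.255) -> ens14
  66.28.0.0/14 (66.28.0.0 - 66.31.255.255) -> ens12
  66.28.224.0/19 (66.28.224.0 - 66.28.255.255) -> ens11
More-specific entries that do NOT match:
  66.28.227.84/30 (66.28.227.84 - 66.28.227.87) does not contain 66.28.227.82
  66.28.227.88/29 (66.28.227.88 - 66.28.227.95) does not contain 66.28.227.82
  66.28.227.96/27 (66.28.227.96 - 66.28.227.127) does not contain 66.28.227.82
  66.28.227.192/26 (66.28.227.192 - 66.28.227.255) does not contain 66.28.227.82
  66.12.227.0/24 (66.12.227.0 - 66.12.227.255) does not contain 66.28.227.82
  66.28.240.0/21 (66.28.240.0 - 66.28.247.255) does not contain 66.28.227.82
Longest matching prefix is /19 -> interface ens11.

ens11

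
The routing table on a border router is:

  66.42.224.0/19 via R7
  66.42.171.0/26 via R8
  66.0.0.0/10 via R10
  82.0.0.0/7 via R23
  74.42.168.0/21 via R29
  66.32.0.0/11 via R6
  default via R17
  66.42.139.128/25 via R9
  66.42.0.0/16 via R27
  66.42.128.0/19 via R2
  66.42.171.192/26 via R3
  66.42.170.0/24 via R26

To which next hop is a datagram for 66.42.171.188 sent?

Routes whose prefix contains 66.42.171.188:
  0.0.0.0/0 (default, matches everything) -> R17
  66.0.0.0/10 (66.0.0.0 - 66.63.255.255) -> R10
  66.32.0.0/11 (66.32.0.0 - 66.63.255.255) -> R6
  66.42.0.0/16 (66.42.0.0 - 66.42.255.255) -> R27
More-specific entries that do NOT match:
  66.42.171.0/26 (66.42.171.0 - 66.42.171.63) does not contain 66.42.171.188
  66.42.171.192/26 (66.42.171.192 - 66.42.171.255) does not contain 66.42.171.188
  66.42.139.128/25 (66.42.139.128 - 66.42.139.255) does not contain 66.42.171.188
  66.42.170.0/24 (66.42.170.0 - 66.42.170.255) does not contain 66.42.171.188
  74.42.168.0/21 (74.42.168.0 - 74.42.175.255) does not contain 66.42.171.188
  66.42.224.0/19 (66.42.224.0 - 66.42.255.255) does not contain 66.42.171.188
  66.42.128.0/19 (66.42.128.0 - 66.42.159.255) does not contain 66.42.171.188
Longest matching prefix is /16 -> next hop R27.

R27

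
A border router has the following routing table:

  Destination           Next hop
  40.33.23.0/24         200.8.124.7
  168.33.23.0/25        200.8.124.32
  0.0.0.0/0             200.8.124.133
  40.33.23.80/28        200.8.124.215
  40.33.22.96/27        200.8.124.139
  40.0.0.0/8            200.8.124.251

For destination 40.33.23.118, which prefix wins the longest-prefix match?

Entries matching 40.33.23.118:
  0.0.0.0/0 (default, matches everything)
  40.0.0.0/8 (40.0.0.0 - 40.255.255.255)
  40.33.23.0/24 (40.33.23.0 - 40.33.23.255)
Most specific is 40.33.23.0/24.

40.33.23.0/24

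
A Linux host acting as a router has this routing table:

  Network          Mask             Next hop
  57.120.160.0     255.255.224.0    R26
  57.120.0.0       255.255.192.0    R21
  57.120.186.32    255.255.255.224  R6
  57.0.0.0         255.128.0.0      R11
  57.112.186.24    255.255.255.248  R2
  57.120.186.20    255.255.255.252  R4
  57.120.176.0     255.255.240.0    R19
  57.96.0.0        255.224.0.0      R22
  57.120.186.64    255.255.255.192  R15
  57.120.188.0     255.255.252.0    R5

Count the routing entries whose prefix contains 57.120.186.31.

4

Prefixes containing 57.120.186.31:
  57.0.0.0/9 (57.0.0.0 - 57.127.255.255)
  57.96.0.0/11 (57.96.0.0 - 57.127.255.255)
  57.120.160.0/19 (57.120.160.0 - 57.120.191.255)
  57.120.176.0/20 (57.120.176.0 - 57.120.191.255)
Total matching entries: 4.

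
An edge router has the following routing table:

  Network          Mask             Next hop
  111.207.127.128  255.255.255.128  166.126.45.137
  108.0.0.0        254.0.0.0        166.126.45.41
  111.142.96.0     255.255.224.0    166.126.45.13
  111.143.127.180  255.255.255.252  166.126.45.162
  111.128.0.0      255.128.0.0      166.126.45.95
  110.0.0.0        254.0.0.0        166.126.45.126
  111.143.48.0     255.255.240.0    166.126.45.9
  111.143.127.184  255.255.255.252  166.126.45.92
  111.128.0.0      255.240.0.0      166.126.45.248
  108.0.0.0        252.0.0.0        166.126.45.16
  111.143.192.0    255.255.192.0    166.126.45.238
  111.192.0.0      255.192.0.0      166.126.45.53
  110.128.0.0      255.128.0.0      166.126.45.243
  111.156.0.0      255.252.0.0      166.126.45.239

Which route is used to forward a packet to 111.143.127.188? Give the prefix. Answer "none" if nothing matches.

111.128.0.0/12

Entries matching 111.143.127.188:
  108.0.0.0/6 (108.0.0.0 - 111.255.255.255)
  110.0.0.0/7 (110.0.0.0 - 111.255.255.255)
  111.128.0.0/9 (111.128.0.0 - 111.255.255.255)
  111.128.0.0/12 (111.128.0.0 - 111.143.255.255)
Most specific is 111.128.0.0/12.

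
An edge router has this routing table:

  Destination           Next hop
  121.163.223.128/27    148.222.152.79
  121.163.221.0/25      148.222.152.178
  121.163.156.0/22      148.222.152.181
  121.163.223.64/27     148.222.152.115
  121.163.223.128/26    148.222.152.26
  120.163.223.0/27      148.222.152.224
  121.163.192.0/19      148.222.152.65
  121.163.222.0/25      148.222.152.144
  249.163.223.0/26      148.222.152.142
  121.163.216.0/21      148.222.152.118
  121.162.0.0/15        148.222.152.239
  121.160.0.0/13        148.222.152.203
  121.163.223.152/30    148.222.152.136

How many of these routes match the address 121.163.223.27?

4

Prefixes containing 121.163.223.27:
  121.160.0.0/13 (121.160.0.0 - 121.167.255.255)
  121.162.0.0/15 (121.162.0.0 - 121.163.255.255)
  121.163.192.0/19 (121.163.192.0 - 121.163.223.255)
  121.163.216.0/21 (121.163.216.0 - 121.163.223.255)
Total matching entries: 4.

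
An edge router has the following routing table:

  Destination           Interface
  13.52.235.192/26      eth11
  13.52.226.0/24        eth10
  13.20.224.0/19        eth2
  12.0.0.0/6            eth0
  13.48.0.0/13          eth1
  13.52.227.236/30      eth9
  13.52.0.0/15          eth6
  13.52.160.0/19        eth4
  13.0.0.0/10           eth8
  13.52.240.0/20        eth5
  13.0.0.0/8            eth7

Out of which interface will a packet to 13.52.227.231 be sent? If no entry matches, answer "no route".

Routes whose prefix contains 13.52.227.231:
  12.0.0.0/6 (12.0.0.0 - 15.255.255.255) -> eth0
  13.0.0.0/8 (13.0.0.0 - 13.255.255.255) -> eth7
  13.0.0.0/10 (13.0.0.0 - 13.63.255.255) -> eth8
  13.48.0.0/13 (13.48.0.0 - 13.55.255.255) -> eth1
  13.52.0.0/15 (13.52.0.0 - 13.53.255.255) -> eth6
More-specific entries that do NOT match:
  13.52.227.236/30 (13.52.227.236 - 13.52.227.239) does not contain 13.52.227.231
  13.52.235.192/26 (13.52.235.192 - 13.52.235.255) does not contain 13.52.227.231
  13.52.226.0/24 (13.52.226.0 - 13.52.226.255) does not contain 13.52.227.231
  13.52.240.0/20 (13.52.240.0 - 13.52.255.255) does not contain 13.52.227.231
  13.20.224.0/19 (13.20.224.0 - 13.20.255.255) does not contain 13.52.227.231
  13.52.160.0/19 (13.52.160.0 - 13.52.191.255) does not contain 13.52.227.231
Longest matching prefix is /15 -> interface eth6.

eth6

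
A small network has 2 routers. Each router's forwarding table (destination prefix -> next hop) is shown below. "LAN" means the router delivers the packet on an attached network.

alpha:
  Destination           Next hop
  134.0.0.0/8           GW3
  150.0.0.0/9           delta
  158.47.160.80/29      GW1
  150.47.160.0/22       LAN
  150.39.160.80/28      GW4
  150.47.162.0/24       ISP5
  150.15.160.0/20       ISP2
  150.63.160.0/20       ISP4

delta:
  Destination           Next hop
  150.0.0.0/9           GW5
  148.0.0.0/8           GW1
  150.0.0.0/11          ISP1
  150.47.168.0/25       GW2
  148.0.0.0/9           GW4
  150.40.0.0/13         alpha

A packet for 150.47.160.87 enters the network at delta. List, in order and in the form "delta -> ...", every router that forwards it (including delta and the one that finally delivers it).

At delta: longest match for 150.47.160.87 is 150.40.0.0/13 -> alpha
At alpha: longest match for 150.47.160.87 is 150.47.160.0/22 -> LAN

delta -> alpha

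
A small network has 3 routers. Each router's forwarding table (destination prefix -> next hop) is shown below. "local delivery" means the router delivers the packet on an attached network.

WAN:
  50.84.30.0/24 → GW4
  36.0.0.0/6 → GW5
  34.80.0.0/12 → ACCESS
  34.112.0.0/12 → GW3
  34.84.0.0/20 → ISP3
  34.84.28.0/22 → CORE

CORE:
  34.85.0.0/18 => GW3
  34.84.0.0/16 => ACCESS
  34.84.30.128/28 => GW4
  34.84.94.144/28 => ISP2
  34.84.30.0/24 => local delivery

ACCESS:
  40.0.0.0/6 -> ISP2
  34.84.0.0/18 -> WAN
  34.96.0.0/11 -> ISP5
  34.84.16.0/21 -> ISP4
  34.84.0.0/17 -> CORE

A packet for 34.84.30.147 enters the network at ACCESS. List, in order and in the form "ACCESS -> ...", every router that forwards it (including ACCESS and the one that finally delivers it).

ACCESS -> WAN -> CORE

At ACCESS: longest match for 34.84.30.147 is 34.84.0.0/18 -> WAN
At WAN: longest match for 34.84.30.147 is 34.84.28.0/22 -> CORE
At CORE: longest match for 34.84.30.147 is 34.84.30.0/24 -> local delivery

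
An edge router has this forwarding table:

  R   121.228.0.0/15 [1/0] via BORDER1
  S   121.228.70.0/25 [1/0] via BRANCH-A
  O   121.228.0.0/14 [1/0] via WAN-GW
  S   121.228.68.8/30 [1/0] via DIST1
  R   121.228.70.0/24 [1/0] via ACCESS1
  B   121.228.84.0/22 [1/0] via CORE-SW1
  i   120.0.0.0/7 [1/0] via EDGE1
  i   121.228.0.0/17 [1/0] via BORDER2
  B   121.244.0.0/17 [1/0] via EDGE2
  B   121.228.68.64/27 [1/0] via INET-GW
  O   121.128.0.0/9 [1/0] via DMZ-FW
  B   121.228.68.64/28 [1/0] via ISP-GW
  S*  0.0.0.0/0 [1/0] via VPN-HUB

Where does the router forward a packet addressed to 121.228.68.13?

Routes whose prefix contains 121.228.68.13:
  0.0.0.0/0 (default, matches everything) -> VPN-HUB
  120.0.0.0/7 (120.0.0.0 - 121.255.255.255) -> EDGE1
  121.128.0.0/9 (121.128.0.0 - 121.255.255.255) -> DMZ-FW
  121.228.0.0/14 (121.228.0.0 - 121.231.255.255) -> WAN-GW
  121.228.0.0/15 (121.228.0.0 - 121.229.255.255) -> BORDER1
  121.228.0.0/17 (121.228.0.0 - 121.228.127.255) -> BORDER2
More-specific entries that do NOT match:
  121.228.68.8/30 (121.228.68.8 - 121.228.68.11) does not contain 121.228.68.13
  121.228.68.64/28 (121.228.68.64 - 121.228.68.79) does not contain 121.228.68.13
  121.228.68.64/27 (121.228.68.64 - 121.228.68.95) does not contain 121.228.68.13
  121.228.70.0/25 (121.228.70.0 - 121.228.70.127) does not contain 121.228.68.13
  121.228.70.0/24 (121.228.70.0 - 121.228.70.255) does not contain 121.228.68.13
  121.228.84.0/22 (121.228.84.0 - 121.228.87.255) does not contain 121.228.68.13
Longest matching prefix is /17 -> next hop BORDER2.

BORDER2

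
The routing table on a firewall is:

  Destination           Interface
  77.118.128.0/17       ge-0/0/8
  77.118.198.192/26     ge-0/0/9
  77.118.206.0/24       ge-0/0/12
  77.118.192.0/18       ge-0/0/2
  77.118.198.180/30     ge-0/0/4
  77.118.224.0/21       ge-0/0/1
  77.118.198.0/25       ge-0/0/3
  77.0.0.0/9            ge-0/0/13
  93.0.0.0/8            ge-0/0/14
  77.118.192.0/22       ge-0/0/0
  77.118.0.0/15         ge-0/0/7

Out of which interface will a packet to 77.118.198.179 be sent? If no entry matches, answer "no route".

ge-0/0/2

Routes whose prefix contains 77.118.198.179:
  77.0.0.0/9 (77.0.0.0 - 77.127.255.255) -> ge-0/0/13
  77.118.0.0/15 (77.118.0.0 - 77.119.255.255) -> ge-0/0/7
  77.118.128.0/17 (77.118.128.0 - 77.118.255.255) -> ge-0/0/8
  77.118.192.0/18 (77.118.192.0 - 77.118.255.255) -> ge-0/0/2
More-specific entries that do NOT match:
  77.118.198.180/30 (77.118.198.180 - 77.118.198.183) does not contain 77.118.198.179
  77.118.198.192/26 (77.118.198.192 - 77.118.198.255) does not contain 77.118.198.179
  77.118.198.0/25 (77.118.198.0 - 77.118.198.127) does not contain 77.118.198.179
  77.118.206.0/24 (77.118.206.0 - 77.118.206.255) does not contain 77.118.198.179
  77.118.192.0/22 (77.118.192.0 - 77.118.195.255) does not contain 77.118.198.179
  77.118.224.0/21 (77.118.224.0 - 77.118.231.255) does not contain 77.118.198.179
Longest matching prefix is /18 -> interface ge-0/0/2.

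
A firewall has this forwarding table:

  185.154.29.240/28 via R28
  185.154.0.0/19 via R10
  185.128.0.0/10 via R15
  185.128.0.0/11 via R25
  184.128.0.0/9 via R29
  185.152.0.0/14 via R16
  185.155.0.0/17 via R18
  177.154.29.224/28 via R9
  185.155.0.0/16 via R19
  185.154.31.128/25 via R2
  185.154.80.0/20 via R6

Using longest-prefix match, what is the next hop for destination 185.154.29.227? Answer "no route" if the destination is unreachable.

R10

Routes whose prefix contains 185.154.29.227:
  185.128.0.0/10 (185.128.0.0 - 185.191.255.255) -> R15
  185.128.0.0/11 (185.128.0.0 - 185.159.255.255) -> R25
  185.152.0.0/14 (185.152.0.0 - 185.155.255.255) -> R16
  185.154.0.0/19 (185.154.0.0 - 185.154.31.255) -> R10
More-specific entries that do NOT match:
  185.154.29.240/28 (185.154.29.240 - 185.154.29.255) does not contain 185.154.29.227
  177.154.29.224/28 (177.154.29.224 - 177.154.29.239) does not contain 185.154.29.227
  185.154.31.128/25 (185.154.31.128 - 185.154.31.255) does not contain 185.154.29.227
  185.154.80.0/20 (185.154.80.0 - 185.154.95.255) does not contain 185.154.29.227
Longest matching prefix is /19 -> next hop R10.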